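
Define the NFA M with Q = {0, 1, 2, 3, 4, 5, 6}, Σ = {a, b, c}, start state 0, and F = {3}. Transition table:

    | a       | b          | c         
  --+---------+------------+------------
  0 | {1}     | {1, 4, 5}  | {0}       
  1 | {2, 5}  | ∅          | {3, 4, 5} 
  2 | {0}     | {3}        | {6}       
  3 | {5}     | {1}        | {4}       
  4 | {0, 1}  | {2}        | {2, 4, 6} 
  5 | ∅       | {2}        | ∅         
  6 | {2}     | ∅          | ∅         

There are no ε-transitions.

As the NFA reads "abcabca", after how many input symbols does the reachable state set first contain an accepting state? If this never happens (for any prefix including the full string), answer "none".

Start in {0}.
Read 'a': 0→{1}; now {1}.
Read 'b': 1→∅; now ∅.
The set is empty and remains empty for the remaining 5 symbols.
No reachable set along the way intersects F.

none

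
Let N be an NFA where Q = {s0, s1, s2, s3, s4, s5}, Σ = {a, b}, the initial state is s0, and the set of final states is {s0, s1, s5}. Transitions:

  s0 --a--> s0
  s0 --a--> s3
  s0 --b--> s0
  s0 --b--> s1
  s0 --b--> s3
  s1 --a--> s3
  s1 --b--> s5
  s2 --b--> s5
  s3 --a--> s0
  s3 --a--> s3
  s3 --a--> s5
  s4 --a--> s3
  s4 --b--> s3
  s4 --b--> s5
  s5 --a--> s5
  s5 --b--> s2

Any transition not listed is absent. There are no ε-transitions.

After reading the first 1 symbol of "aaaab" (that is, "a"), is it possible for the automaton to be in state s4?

Start in {s0}.
Read 'a': s0→{s0, s3}; now {s0, s3}.
State s4 is not in {s0, s3}.

No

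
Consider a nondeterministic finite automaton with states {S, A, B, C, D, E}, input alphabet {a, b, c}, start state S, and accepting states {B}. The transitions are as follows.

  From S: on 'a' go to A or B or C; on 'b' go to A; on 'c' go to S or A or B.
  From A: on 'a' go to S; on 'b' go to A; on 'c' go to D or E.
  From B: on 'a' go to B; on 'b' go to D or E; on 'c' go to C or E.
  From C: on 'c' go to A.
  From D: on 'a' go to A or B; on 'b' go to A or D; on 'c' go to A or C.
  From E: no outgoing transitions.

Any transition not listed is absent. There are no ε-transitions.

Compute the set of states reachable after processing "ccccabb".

{A, D}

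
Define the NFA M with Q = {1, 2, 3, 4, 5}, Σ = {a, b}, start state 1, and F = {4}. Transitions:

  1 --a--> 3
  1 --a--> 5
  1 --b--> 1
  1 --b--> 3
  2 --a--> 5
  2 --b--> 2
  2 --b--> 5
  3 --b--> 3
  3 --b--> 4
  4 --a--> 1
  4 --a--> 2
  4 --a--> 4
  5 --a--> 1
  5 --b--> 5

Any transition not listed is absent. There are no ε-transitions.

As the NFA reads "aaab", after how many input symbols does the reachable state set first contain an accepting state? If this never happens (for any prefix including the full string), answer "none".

Start in {1}.
Read 'a': 1→{3, 5}; now {3, 5}.
Read 'a': 3→∅, 5→{1}; now {1}.
Read 'a': 1→{3, 5}; now {3, 5}.
Read 'b': 3→{3, 4}, 5→{5}; now {3, 4, 5}.
None of the earlier sets intersect F, but {3, 4, 5} does.

4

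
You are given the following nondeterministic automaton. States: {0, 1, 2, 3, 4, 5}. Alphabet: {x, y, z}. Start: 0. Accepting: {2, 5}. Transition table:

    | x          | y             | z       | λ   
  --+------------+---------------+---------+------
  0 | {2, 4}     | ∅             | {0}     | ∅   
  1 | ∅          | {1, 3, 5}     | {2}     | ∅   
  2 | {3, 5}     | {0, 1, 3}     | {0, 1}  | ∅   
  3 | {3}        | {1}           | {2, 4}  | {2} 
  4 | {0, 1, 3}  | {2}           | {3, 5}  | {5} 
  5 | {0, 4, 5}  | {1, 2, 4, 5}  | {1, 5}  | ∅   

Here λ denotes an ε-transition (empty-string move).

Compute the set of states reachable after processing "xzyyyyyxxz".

Start in {0}.
Read 'x': {0} → {2, 4, 5}.
Read 'z': {2, 4, 5} → {0, 1, 2, 3, 5}.
Read 'y': {0, 1, 2, 3, 5} → {0, 1, 2, 3, 4, 5}.
Read 'y': {0, 1, 2, 3, 4, 5} → {0, 1, 2, 3, 4, 5}.
Read 'y': {0, 1, 2, 3, 4, 5} → {0, 1, 2, 3, 4, 5}.
Read 'y': {0, 1, 2, 3, 4, 5} → {0, 1, 2, 3, 4, 5}.
Read 'y': {0, 1, 2, 3, 4, 5} → {0, 1, 2, 3, 4, 5}.
Read 'x': {0, 1, 2, 3, 4, 5} → {0, 1, 2, 3, 4, 5}.
Read 'x': {0, 1, 2, 3, 4, 5} → {0, 1, 2, 3, 4, 5}.
Read 'z': {0, 1, 2, 3, 4, 5} → {0, 1, 2, 3, 4, 5}.

{0, 1, 2, 3, 4, 5}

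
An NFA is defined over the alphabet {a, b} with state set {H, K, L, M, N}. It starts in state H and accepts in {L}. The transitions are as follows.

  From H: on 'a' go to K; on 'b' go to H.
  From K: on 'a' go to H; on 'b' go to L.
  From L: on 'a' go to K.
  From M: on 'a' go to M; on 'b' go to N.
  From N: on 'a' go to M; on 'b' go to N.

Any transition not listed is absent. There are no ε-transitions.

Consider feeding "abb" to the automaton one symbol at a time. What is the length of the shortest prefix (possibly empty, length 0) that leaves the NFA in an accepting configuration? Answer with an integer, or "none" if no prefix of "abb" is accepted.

2

Start in {H}.
Read 'a': H→{K}; now {K}.
Read 'b': K→{L}; now {L}.
None of the earlier sets intersect F, but {L} does.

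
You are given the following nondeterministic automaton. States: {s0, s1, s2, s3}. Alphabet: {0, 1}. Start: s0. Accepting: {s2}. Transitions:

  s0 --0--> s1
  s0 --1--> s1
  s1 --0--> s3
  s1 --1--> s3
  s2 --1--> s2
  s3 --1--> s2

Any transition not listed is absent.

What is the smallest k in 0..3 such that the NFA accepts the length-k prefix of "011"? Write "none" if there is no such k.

3

Start in {s0}.
Read '0': s0→{s1}; now {s1}.
Read '1': s1→{s3}; now {s3}.
Read '1': s3→{s2}; now {s2}.
None of the earlier sets intersect F, but {s2} does.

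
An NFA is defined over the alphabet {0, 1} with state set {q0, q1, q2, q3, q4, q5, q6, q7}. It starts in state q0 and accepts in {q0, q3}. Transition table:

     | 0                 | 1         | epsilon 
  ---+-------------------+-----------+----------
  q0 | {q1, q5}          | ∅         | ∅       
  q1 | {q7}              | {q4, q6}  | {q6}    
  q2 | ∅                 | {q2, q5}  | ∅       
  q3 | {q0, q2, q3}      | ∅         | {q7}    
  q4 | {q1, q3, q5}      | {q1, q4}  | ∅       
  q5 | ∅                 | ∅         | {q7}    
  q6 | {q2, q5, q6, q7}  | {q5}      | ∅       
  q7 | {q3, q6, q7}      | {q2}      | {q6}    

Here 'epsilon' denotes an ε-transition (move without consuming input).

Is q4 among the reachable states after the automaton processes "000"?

Start in {q0}.
Read '0': q0→{q1, q5}; union {q1, q5}; ε-closure = {q1, q5, q6, q7}.
Read '0': q1→{q7}, q5→∅, q6→{q2, q5, q6, q7}, q7→{q3, q6, q7}; now {q2, q3, q5, q6, q7}.
Read '0': q2→∅, q3→{q0, q2, q3}, q5→∅, q6→{q2, q5, q6, q7}, q7→{q3, q6, q7}; now {q0, q2, q3, q5, q6, q7}.
State q4 is not in {q0, q2, q3, q5, q6, q7}.

No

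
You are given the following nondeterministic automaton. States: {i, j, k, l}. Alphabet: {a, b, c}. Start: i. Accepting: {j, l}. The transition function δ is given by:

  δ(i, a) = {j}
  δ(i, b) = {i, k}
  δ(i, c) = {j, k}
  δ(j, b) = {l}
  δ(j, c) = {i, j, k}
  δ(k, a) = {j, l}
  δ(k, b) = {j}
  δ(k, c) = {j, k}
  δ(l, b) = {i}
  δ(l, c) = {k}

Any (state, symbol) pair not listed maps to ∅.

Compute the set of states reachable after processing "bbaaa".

∅

Start in {i}.
Read 'b': i→{i, k}; now {i, k}.
Read 'b': i→{i, k}, k→{j}; now {i, j, k}.
Read 'a': i→{j}, j→∅, k→{j, l}; now {j, l}.
Read 'a': j→∅, l→∅; now ∅.
The set is empty and remains empty for the remaining 1 symbol.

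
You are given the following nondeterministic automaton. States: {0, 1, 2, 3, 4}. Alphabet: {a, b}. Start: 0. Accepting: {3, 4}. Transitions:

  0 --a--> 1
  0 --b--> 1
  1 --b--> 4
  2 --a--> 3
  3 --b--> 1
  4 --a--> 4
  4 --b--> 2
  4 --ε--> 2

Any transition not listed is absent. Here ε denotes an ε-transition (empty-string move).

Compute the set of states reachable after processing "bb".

Start in {0}.
Read 'b': {0} → {1}.
Read 'b': {1} → {2, 4}.

{2, 4}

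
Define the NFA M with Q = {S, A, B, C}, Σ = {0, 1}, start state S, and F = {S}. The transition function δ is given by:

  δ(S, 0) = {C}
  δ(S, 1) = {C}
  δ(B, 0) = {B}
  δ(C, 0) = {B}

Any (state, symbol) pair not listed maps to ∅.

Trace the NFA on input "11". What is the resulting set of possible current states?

∅

Start in {S}.
Read '1': {S} → {C}.
Read '1': {C} → ∅.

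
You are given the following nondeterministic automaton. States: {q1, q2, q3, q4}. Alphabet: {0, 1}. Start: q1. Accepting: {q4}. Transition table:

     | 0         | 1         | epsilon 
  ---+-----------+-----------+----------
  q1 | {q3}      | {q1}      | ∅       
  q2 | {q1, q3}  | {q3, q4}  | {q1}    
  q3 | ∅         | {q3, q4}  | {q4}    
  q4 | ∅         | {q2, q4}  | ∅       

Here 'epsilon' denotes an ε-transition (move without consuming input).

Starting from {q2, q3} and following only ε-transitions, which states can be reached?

{q1, q2, q3, q4}

Begin with {q2, q3}.
ε-move q3 → q4; add q4.
ε-move q2 → q1; add q1.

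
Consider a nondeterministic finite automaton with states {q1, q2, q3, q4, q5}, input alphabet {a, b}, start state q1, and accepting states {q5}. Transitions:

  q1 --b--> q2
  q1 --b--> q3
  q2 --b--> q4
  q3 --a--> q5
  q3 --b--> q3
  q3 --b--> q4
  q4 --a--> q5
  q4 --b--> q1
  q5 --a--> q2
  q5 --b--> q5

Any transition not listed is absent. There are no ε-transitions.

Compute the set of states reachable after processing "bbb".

{q1, q3, q4}

Start in {q1}.
Read 'b': q1→{q2, q3}; now {q2, q3}.
Read 'b': q2→{q4}, q3→{q3, q4}; now {q3, q4}.
Read 'b': q3→{q3, q4}, q4→{q1}; now {q1, q3, q4}.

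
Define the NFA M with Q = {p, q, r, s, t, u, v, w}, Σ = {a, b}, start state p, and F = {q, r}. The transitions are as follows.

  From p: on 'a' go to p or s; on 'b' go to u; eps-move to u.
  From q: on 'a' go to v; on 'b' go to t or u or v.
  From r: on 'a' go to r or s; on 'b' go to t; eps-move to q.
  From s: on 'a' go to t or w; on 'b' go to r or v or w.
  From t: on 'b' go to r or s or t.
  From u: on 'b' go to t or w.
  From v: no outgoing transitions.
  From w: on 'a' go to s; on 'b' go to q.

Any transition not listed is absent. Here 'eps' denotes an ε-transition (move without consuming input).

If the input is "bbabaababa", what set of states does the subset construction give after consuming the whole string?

{q, r, s, t, v, w}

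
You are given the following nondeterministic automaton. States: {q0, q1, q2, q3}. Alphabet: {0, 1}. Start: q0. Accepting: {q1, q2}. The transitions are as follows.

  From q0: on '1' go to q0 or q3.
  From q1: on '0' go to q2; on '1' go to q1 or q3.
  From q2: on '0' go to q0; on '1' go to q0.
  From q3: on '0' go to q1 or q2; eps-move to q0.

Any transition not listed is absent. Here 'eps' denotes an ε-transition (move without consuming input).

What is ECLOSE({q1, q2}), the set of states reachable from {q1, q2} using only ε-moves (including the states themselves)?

{q1, q2}

Begin with {q1, q2}.
No ε-moves leave this set, so the closure equals the set itself.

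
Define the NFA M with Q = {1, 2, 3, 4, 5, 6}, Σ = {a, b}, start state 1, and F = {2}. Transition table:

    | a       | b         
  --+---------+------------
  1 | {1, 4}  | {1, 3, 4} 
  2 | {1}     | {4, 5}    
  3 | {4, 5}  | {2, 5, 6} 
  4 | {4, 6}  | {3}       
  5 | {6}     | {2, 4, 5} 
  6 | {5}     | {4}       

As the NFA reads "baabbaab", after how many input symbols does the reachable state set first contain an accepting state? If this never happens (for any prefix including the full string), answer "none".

4

Start in {1}.
Read 'b': {1} → {1, 3, 4}.
Read 'a': {1, 3, 4} → {1, 4, 5, 6}.
Read 'a': {1, 4, 5, 6} → {1, 4, 5, 6}.
Read 'b': {1, 4, 5, 6} → {1, 2, 3, 4, 5}.
None of the earlier sets intersect F, but {1, 2, 3, 4, 5} does.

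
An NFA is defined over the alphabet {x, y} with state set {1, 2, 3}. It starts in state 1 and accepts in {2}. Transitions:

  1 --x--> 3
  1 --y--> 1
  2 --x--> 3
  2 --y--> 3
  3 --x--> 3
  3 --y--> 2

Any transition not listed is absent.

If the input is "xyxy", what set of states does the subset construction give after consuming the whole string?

Start in {1}.
Read 'x': 1→{3}; now {3}.
Read 'y': 3→{2}; now {2}.
Read 'x': 2→{3}; now {3}.
Read 'y': 3→{2}; now {2}.

{2}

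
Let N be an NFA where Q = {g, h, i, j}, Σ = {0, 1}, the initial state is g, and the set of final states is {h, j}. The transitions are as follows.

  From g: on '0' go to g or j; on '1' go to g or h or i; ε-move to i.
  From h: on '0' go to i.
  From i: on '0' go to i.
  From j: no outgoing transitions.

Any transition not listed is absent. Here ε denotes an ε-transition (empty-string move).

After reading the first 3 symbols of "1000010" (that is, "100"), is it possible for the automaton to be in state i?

Start: ε-closure({g}) = {g, i}.
Read '1': {g, i} → {g, h, i}.
Read '0': {g, h, i} → {g, i, j}.
Read '0': {g, i, j} → {g, i, j}.
State i is in {g, i, j}.

Yes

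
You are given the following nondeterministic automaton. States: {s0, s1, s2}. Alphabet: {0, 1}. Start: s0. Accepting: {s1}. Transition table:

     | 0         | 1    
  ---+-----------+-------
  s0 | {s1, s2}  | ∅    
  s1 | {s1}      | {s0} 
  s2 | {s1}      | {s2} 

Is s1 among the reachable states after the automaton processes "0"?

Yes

Start in {s0}.
Read '0': s0→{s1, s2}; now {s1, s2}.
State s1 is in {s1, s2}.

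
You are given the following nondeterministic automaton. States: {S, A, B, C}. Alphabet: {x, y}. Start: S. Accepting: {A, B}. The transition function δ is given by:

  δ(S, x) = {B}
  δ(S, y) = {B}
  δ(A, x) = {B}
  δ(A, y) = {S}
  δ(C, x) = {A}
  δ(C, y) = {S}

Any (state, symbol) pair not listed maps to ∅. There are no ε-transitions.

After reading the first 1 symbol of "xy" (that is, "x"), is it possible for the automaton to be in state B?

Yes

Start in {S}.
Read 'x': {S} → {B}.
State B is in {B}.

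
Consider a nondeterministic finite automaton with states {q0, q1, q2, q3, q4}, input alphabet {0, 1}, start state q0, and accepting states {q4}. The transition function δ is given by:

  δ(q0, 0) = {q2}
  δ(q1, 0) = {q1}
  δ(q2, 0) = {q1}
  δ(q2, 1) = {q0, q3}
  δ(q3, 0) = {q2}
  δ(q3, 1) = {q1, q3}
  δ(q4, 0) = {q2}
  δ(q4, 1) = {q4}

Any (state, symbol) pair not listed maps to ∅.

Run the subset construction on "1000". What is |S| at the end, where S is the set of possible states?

Start in {q0}.
Read '1': q0→∅; now ∅.
The set is empty and remains empty for the remaining 3 symbols.
That set has 0 states.

0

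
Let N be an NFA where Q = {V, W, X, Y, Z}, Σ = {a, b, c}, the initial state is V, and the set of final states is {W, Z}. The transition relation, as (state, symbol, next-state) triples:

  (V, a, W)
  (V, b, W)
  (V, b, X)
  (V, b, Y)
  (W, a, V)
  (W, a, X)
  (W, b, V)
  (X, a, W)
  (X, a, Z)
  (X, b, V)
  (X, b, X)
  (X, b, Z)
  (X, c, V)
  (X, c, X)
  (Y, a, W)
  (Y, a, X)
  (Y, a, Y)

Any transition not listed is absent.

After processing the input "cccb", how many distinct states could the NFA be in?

0

Start in {V}.
Read 'c': V→∅; now ∅.
The set is empty and remains empty for the remaining 3 symbols.
That set has 0 states.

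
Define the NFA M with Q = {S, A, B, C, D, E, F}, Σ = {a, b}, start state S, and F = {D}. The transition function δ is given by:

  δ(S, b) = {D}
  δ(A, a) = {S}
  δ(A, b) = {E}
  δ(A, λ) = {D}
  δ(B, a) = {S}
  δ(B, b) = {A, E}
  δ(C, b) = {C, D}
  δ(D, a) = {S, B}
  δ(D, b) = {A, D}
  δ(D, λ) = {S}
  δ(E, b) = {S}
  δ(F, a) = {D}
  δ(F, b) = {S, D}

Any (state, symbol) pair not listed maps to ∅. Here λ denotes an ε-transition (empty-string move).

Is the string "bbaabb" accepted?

Yes

Start in {S}.
Read 'b': {S} → {S, D}.
Read 'b': {S, D} → {S, A, D}.
Read 'a': {S, A, D} → {S, B}.
Read 'a': {S, B} → {S}.
Read 'b': {S} → {S, D}.
Read 'b': {S, D} → {S, A, D}.
The final set {S, A, D} contains the accepting state D.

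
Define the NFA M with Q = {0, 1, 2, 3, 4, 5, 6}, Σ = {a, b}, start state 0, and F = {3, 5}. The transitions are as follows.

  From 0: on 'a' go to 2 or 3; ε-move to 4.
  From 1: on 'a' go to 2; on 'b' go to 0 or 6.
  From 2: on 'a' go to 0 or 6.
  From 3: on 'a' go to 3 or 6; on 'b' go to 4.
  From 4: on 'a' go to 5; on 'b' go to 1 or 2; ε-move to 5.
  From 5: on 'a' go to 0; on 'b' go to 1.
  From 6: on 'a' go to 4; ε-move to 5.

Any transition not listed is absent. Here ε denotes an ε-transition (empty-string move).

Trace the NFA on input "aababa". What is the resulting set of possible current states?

{0, 2, 4, 5, 6}

Start: ε-closure({0}) = {0, 4, 5}.
Read 'a': {0, 4, 5} → {0, 2, 3, 4, 5}.
Read 'a': {0, 2, 3, 4, 5} → {0, 2, 3, 4, 5, 6}.
Read 'b': {0, 2, 3, 4, 5, 6} → {1, 2, 4, 5}.
Read 'a': {1, 2, 4, 5} → {0, 2, 4, 5, 6}.
Read 'b': {0, 2, 4, 5, 6} → {1, 2}.
Read 'a': {1, 2} → {0, 2, 4, 5, 6}.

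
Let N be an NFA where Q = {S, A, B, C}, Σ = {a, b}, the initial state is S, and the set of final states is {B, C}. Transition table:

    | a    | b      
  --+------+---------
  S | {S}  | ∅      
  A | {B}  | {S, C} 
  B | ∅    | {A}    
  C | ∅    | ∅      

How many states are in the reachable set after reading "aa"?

Start in {S}.
Read 'a': S→{S}; now {S}.
Read 'a': S→{S}; now {S}.
That set has 1 state.

1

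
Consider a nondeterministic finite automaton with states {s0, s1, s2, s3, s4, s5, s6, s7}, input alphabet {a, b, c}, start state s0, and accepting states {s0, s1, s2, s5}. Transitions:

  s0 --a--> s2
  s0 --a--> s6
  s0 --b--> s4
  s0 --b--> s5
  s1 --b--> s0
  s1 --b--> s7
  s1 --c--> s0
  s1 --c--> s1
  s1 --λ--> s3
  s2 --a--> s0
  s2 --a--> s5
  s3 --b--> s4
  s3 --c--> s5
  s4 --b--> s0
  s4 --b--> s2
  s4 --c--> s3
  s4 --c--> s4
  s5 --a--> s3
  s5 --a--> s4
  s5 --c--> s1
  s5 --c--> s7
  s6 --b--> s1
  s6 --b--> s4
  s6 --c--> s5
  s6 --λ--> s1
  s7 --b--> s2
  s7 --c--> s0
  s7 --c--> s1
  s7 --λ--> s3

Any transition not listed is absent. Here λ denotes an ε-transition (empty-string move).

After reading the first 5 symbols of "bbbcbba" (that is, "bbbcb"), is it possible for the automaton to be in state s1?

Start in {s0}.
Read 'b': s0→{s4, s5}; now {s4, s5}.
Read 'b': s4→{s0, s2}, s5→∅; now {s0, s2}.
Read 'b': s0→{s4, s5}, s2→∅; now {s4, s5}.
Read 'c': s4→{s3, s4}, s5→{s1, s7}; now {s1, s3, s4, s7}.
Read 'b': s1→{s0, s7}, s3→{s4}, s4→{s0, s2}, s7→{s2}; union {s0, s2, s4, s7}; ε-closure = {s0, s2, s3, s4, s7}.
State s1 is not in {s0, s2, s3, s4, s7}.

No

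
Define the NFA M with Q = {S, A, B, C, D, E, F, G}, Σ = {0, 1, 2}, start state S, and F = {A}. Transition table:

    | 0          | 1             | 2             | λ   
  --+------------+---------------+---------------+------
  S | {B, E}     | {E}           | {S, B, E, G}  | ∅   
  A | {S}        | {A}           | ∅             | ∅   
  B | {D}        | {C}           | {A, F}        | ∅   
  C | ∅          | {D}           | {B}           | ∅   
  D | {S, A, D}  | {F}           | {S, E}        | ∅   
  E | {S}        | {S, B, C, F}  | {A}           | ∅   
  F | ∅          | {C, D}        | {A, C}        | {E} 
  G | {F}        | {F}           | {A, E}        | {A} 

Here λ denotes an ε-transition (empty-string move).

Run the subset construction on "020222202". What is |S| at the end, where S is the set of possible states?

7

Start in {S}.
Read '0': S→{B, E}; now {B, E}.
Read '2': B→{A, F}, E→{A}; union {A, F}; ε-closure = {A, E, F}.
Read '0': A→{S}, E→{S}, F→∅; now {S}.
Read '2': S→{S, B, E, G}; union {S, B, E, G}; ε-closure = {S, A, B, E, G}.
Read '2': S→{S, B, E, G}, A→∅, B→{A, F}, E→{A}, G→{A, E}; now {S, A, B, E, F, G}.
Read '2': S→{S, B, E, G}, A→∅, B→{A, F}, E→{A}, F→{A, C}, G→{A, E}; now {S, A, B, C, E, F, G}.
Read '2': S→{S, B, E, G}, A→∅, B→{A, F}, C→{B}, E→{A}, F→{A, C}, G→{A, E}; now {S, A, B, C, E, F, G}.
Read '0': S→{B, E}, A→{S}, B→{D}, C→∅, E→{S}, F→∅, G→{F}; now {S, B, D, E, F}.
Read '2': S→{S, B, E, G}, B→{A, F}, D→{S, E}, E→{A}, F→{A, C}; now {S, A, B, C, E, F, G}.
That set has 7 states.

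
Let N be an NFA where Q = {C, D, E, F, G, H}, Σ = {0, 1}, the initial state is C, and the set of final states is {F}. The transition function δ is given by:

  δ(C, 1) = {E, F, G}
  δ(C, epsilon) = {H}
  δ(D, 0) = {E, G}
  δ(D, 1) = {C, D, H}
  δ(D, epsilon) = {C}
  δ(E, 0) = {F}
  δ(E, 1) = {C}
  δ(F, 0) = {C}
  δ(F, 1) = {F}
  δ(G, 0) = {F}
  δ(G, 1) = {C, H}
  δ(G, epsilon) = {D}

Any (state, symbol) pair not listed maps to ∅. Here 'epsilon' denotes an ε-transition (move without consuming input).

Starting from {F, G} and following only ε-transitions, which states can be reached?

{C, D, F, G, H}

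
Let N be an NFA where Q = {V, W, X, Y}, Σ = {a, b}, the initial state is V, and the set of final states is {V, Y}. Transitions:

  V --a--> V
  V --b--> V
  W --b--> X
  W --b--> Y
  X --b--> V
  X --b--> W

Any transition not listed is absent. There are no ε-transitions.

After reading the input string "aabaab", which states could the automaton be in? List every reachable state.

{V}

Start in {V}.
Read 'a': V→{V}; now {V}.
Read 'a': V→{V}; now {V}.
Read 'b': V→{V}; now {V}.
Read 'a': V→{V}; now {V}.
Read 'a': V→{V}; now {V}.
Read 'b': V→{V}; now {V}.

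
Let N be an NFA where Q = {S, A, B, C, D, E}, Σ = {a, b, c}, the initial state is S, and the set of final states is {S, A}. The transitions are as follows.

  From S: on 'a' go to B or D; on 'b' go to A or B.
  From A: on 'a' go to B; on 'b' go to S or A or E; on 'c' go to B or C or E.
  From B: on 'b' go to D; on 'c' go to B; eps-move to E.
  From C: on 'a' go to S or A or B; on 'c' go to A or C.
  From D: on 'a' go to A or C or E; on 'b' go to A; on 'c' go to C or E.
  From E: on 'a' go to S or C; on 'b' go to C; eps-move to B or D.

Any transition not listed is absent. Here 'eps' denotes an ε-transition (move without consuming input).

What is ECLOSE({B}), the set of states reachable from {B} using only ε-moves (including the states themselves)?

Begin with {B}.
ε-move B → E; add E.
ε-move E → D; add D.

{B, D, E}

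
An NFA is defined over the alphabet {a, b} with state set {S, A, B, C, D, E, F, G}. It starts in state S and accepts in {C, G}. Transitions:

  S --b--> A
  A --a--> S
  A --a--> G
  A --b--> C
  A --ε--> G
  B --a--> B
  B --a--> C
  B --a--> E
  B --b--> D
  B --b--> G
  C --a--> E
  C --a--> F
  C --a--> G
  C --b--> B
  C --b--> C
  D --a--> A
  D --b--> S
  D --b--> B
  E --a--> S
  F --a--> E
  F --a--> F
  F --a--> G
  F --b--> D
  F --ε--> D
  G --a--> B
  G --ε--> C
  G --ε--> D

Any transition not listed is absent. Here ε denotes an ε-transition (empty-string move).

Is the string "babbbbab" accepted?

Yes

Start in {S}.
Read 'b': S→{A}; union {A}; ε-closure = {A, C, D, G}.
Read 'a': A→{S, G}, C→{E, F, G}, D→{A}, G→{B}; union {S, A, B, E, F, G}; ε-closure = {S, A, B, C, D, E, F, G}.
Read 'b': S→{A}, A→{C}, B→{D, G}, C→{B, C}, D→{S, B}, E→∅, F→{D}, G→∅; now {S, A, B, C, D, G}.
Read 'b': S→{A}, A→{C}, B→{D, G}, C→{B, C}, D→{S, B}, G→∅; now {S, A, B, C, D, G}.
Read 'b': S→{A}, A→{C}, B→{D, G}, C→{B, C}, D→{S, B}, G→∅; now {S, A, B, C, D, G}.
Read 'b': S→{A}, A→{C}, B→{D, G}, C→{B, C}, D→{S, B}, G→∅; now {S, A, B, C, D, G}.
Read 'a': S→∅, A→{S, G}, B→{B, C, E}, C→{E, F, G}, D→{A}, G→{B}; union {S, A, B, C, E, F, G}; ε-closure = {S, A, B, C, D, E, F, G}.
Read 'b': S→{A}, A→{C}, B→{D, G}, C→{B, C}, D→{S, B}, E→∅, F→{D}, G→∅; now {S, A, B, C, D, G}.
The final set {S, A, B, C, D, G} contains the accepting states C, G.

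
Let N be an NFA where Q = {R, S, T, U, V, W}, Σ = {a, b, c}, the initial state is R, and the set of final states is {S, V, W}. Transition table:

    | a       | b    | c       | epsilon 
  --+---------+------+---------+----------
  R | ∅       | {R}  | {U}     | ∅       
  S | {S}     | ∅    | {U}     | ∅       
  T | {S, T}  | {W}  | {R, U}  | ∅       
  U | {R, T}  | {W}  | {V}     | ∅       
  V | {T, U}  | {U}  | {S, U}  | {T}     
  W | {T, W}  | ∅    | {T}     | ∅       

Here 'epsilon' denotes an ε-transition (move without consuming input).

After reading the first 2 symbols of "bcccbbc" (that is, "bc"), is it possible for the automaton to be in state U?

Yes

Start in {R}.
Read 'b': R→{R}; now {R}.
Read 'c': R→{U}; now {U}.
State U is in {U}.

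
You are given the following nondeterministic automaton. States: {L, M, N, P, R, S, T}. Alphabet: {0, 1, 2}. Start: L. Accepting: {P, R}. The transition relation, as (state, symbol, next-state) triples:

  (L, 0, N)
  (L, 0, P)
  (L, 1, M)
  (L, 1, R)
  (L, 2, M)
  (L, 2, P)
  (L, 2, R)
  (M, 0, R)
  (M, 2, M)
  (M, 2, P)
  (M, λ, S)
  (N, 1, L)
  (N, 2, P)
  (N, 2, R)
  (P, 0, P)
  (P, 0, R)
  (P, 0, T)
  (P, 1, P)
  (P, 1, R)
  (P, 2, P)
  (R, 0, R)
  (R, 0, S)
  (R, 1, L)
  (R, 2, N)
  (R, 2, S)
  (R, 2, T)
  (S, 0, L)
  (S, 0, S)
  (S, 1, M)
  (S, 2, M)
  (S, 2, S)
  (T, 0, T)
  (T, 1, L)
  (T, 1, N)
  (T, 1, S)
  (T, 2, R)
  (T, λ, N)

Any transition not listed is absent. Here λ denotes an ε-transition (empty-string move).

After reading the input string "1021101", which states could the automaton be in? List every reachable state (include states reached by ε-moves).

Start in {L}.
Read '1': L→{M, R}; union {M, R}; ε-closure = {M, R, S}.
Read '0': M→{R}, R→{R, S}, S→{L, S}; now {L, R, S}.
Read '2': L→{M, P, R}, R→{N, S, T}, S→{M, S}; now {M, N, P, R, S, T}.
Read '1': M→∅, N→{L}, P→{P, R}, R→{L}, S→{M}, T→{L, N, S}; now {L, M, N, P, R, S}.
Read '1': L→{M, R}, M→∅, N→{L}, P→{P, R}, R→{L}, S→{M}; union {L, M, P, R}; ε-closure = {L, M, P, R, S}.
Read '0': L→{N, P}, M→{R}, P→{P, R, T}, R→{R, S}, S→{L, S}; now {L, N, P, R, S, T}.
Read '1': L→{M, R}, N→{L}, P→{P, R}, R→{L}, S→{M}, T→{L, N, S}; now {L, M, N, P, R, S}.

{L, M, N, P, R, S}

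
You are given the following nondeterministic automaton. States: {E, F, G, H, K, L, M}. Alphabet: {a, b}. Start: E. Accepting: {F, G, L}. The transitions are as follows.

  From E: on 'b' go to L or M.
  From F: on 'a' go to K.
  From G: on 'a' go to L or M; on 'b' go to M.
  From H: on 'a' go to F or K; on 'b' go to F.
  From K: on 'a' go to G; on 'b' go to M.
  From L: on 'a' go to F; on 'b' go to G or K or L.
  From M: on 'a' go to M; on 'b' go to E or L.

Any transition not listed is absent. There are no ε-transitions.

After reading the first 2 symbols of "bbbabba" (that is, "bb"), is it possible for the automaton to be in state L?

Yes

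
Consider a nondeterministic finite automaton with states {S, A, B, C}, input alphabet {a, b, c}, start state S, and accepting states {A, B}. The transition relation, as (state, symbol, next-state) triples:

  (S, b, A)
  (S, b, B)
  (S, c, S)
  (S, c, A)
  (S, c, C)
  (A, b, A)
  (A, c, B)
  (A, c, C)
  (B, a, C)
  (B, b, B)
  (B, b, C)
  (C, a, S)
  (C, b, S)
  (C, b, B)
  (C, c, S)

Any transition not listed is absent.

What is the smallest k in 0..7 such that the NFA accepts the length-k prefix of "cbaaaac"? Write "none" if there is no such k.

Start in {S}.
Read 'c': S→{S, A, C}; now {S, A, C}.
None of the earlier sets intersect F, but {S, A, C} does.

1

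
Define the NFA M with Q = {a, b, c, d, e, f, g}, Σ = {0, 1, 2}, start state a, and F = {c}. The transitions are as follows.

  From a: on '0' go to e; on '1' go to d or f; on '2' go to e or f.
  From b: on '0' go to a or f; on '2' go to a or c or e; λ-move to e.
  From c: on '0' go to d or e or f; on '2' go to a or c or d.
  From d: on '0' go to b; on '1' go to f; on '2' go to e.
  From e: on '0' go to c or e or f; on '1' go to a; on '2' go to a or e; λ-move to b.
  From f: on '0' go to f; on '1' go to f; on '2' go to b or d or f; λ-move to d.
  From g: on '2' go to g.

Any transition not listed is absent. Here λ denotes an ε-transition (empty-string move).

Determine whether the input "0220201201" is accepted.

Start in {a}.
Read '0': a→{e}; union {e}; ε-closure = {b, e}.
Read '2': b→{a, c, e}, e→{a, e}; union {a, c, e}; ε-closure = {a, b, c, e}.
Read '2': a→{e, f}, b→{a, c, e}, c→{a, c, d}, e→{a, e}; union {a, c, d, e, f}; ε-closure = {a, b, c, d, e, f}.
Read '0': a→{e}, b→{a, f}, c→{d, e, f}, d→{b}, e→{c, e, f}, f→{f}; now {a, b, c, d, e, f}.
Read '2': a→{e, f}, b→{a, c, e}, c→{a, c, d}, d→{e}, e→{a, e}, f→{b, d, f}; now {a, b, c, d, e, f}.
Read '0': a→{e}, b→{a, f}, c→{d, e, f}, d→{b}, e→{c, e, f}, f→{f}; now {a, b, c, d, e, f}.
Read '1': a→{d, f}, b→∅, c→∅, d→{f}, e→{a}, f→{f}; now {a, d, f}.
Read '2': a→{e, f}, d→{e}, f→{b, d, f}; now {b, d, e, f}.
Read '0': b→{a, f}, d→{b}, e→{c, e, f}, f→{f}; union {a, b, c, e, f}; ε-closure = {a, b, c, d, e, f}.
Read '1': a→{d, f}, b→∅, c→∅, d→{f}, e→{a}, f→{f}; now {a, d, f}.
The final set {a, d, f} contains no accepting state.

No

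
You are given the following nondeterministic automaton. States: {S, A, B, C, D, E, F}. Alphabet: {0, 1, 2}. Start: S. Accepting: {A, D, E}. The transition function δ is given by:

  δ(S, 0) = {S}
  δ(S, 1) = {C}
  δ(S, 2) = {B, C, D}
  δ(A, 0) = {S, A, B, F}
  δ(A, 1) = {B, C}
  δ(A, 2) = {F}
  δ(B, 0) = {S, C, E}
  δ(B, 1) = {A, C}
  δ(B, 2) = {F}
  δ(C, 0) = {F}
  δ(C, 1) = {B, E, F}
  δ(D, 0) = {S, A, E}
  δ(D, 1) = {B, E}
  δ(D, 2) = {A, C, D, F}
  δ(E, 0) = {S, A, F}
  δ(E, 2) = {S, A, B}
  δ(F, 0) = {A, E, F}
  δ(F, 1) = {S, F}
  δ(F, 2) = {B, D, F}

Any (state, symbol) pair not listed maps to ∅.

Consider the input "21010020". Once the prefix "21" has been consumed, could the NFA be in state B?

Yes

Start in {S}.
Read '2': S→{B, C, D}; now {B, C, D}.
Read '1': B→{A, C}, C→{B, E, F}, D→{B, E}; now {A, B, C, E, F}.
State B is in {A, B, C, E, F}.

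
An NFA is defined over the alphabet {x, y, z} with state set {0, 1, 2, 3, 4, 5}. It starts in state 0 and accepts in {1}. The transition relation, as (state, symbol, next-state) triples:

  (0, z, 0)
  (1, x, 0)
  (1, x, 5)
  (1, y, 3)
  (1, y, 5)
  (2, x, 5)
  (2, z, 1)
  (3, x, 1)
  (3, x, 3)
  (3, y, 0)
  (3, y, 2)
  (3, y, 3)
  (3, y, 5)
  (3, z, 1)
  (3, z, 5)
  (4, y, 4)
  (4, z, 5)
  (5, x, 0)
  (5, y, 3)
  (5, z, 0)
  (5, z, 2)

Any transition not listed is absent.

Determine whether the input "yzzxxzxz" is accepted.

No

Start in {0}.
Read 'y': 0→∅; now ∅.
The set is empty and remains empty for the remaining 7 symbols.
The final set ∅ contains no accepting state.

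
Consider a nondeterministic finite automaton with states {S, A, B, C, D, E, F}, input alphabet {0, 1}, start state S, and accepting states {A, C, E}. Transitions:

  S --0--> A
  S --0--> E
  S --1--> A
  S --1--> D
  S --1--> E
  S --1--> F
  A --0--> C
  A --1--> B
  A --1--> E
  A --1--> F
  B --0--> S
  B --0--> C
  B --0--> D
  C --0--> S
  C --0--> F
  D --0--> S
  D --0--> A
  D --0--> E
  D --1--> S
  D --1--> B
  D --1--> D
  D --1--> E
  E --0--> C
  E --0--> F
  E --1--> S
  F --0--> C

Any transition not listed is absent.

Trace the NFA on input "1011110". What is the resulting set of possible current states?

{S, A, C, D, E, F}

Start in {S}.
Read '1': S→{A, D, E, F}; now {A, D, E, F}.
Read '0': A→{C}, D→{S, A, E}, E→{C, F}, F→{C}; now {S, A, C, E, F}.
Read '1': S→{A, D, E, F}, A→{B, E, F}, C→∅, E→{S}, F→∅; now {S, A, B, D, E, F}.
Read '1': S→{A, D, E, F}, A→{B, E, F}, B→∅, D→{S, B, D, E}, E→{S}, F→∅; now {S, A, B, D, E, F}.
Read '1': S→{A, D, E, F}, A→{B, E, F}, B→∅, D→{S, B, D, E}, E→{S}, F→∅; now {S, A, B, D, E, F}.
Read '1': S→{A, D, E, F}, A→{B, E, F}, B→∅, D→{S, B, D, E}, E→{S}, F→∅; now {S, A, B, D, E, F}.
Read '0': S→{A, E}, A→{C}, B→{S, C, D}, D→{S, A, E}, E→{C, F}, F→{C}; now {S, A, C, D, E, F}.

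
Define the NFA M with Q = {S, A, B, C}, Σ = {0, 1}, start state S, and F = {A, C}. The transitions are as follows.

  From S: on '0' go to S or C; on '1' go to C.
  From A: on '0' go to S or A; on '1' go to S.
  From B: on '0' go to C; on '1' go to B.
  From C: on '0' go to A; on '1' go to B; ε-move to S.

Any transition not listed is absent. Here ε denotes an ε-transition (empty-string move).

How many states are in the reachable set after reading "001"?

3

Start in {S}.
Read '0': S→{S, C}; now {S, C}.
Read '0': S→{S, C}, C→{A}; now {S, A, C}.
Read '1': S→{C}, A→{S}, C→{B}; now {S, B, C}.
That set has 3 states.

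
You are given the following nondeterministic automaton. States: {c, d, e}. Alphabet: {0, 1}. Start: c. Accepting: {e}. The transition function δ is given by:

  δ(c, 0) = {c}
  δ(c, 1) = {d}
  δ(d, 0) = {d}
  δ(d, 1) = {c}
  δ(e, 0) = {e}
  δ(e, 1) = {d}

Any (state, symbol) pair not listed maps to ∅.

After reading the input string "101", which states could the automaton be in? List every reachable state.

Start in {c}.
Read '1': c→{d}; now {d}.
Read '0': d→{d}; now {d}.
Read '1': d→{c}; now {c}.

{c}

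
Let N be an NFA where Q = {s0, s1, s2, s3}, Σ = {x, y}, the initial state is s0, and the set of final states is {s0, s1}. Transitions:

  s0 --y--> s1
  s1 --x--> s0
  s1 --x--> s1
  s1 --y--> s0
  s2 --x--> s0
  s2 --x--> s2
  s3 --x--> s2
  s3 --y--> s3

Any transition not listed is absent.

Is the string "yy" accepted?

Start in {s0}.
Read 'y': {s0} → {s1}.
Read 'y': {s1} → {s0}.
The final set {s0} contains the accepting state s0.

Yes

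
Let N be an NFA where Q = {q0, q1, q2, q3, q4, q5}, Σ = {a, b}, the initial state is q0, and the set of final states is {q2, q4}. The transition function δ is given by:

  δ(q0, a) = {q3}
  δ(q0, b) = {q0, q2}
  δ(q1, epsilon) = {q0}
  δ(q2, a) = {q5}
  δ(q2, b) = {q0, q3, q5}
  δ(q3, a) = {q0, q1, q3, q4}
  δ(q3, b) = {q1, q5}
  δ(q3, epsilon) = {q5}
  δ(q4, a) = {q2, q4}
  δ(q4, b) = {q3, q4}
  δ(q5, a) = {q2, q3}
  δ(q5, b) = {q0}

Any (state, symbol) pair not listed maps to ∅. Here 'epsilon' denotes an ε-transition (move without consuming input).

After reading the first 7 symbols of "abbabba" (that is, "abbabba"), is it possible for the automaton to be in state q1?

No

Start in {q0}.
Read 'a': {q0} → {q3, q5}.
Read 'b': {q3, q5} → {q0, q1, q5}.
Read 'b': {q0, q1, q5} → {q0, q2}.
Read 'a': {q0, q2} → {q3, q5}.
Read 'b': {q3, q5} → {q0, q1, q5}.
Read 'b': {q0, q1, q5} → {q0, q2}.
Read 'a': {q0, q2} → {q3, q5}.
State q1 is not in {q3, q5}.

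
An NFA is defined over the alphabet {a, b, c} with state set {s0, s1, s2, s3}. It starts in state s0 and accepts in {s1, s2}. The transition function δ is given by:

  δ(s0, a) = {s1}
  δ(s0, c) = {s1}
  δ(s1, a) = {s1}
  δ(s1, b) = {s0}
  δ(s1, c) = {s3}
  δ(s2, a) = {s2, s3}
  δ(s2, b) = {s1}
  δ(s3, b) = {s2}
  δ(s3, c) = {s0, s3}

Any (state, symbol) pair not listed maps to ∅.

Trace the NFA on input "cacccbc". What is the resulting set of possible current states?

Start in {s0}.
Read 'c': {s0} → {s1}.
Read 'a': {s1} → {s1}.
Read 'c': {s1} → {s3}.
Read 'c': {s3} → {s0, s3}.
Read 'c': {s0, s3} → {s0, s1, s3}.
Read 'b': {s0, s1, s3} → {s0, s2}.
Read 'c': {s0, s2} → {s1}.

{s1}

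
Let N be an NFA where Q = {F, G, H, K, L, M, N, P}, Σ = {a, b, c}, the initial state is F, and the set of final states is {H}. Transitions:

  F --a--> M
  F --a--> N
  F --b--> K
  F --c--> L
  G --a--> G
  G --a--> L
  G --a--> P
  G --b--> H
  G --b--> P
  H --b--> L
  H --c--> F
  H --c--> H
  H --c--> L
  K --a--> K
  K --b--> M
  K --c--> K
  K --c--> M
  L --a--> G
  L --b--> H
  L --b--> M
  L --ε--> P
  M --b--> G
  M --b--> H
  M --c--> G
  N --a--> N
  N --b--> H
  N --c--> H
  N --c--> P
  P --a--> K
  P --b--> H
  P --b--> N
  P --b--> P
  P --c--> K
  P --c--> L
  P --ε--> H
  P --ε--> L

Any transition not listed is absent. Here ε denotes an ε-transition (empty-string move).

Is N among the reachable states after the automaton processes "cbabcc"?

No

Start in {F}.
Read 'c': {F} → {H, L, P}.
Read 'b': {H, L, P} → {H, L, M, N, P}.
Read 'a': {H, L, M, N, P} → {G, K, N}.
Read 'b': {G, K, N} → {H, L, M, P}.
Read 'c': {H, L, M, P} → {F, G, H, K, L, P}.
Read 'c': {F, G, H, K, L, P} → {F, H, K, L, M, P}.
State N is not in {F, H, K, L, M, P}.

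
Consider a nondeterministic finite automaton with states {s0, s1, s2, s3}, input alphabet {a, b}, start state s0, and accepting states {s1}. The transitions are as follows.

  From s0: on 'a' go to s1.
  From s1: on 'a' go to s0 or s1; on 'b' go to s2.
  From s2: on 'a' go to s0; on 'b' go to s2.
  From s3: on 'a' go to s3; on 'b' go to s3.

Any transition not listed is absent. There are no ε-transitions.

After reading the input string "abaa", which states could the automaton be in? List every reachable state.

{s1}

Start in {s0}.
Read 'a': s0→{s1}; now {s1}.
Read 'b': s1→{s2}; now {s2}.
Read 'a': s2→{s0}; now {s0}.
Read 'a': s0→{s1}; now {s1}.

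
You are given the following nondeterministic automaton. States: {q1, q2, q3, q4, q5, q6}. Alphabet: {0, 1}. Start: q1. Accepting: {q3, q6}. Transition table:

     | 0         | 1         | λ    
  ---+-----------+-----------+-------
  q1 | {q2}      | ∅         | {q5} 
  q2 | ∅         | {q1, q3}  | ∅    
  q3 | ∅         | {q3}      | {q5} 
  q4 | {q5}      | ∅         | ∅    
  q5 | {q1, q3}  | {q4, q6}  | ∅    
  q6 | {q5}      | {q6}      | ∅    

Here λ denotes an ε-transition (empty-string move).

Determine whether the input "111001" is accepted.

Yes

Start: ε-closure({q1}) = {q1, q5}.
Read '1': q1→∅, q5→{q4, q6}; now {q4, q6}.
Read '1': q4→∅, q6→{q6}; now {q6}.
Read '1': q6→{q6}; now {q6}.
Read '0': q6→{q5}; now {q5}.
Read '0': q5→{q1, q3}; union {q1, q3}; ε-closure = {q1, q3, q5}.
Read '1': q1→∅, q3→{q3}, q5→{q4, q6}; union {q3, q4, q6}; ε-closure = {q3, q4, q5, q6}.
The final set {q3, q4, q5, q6} contains the accepting states q3, q6.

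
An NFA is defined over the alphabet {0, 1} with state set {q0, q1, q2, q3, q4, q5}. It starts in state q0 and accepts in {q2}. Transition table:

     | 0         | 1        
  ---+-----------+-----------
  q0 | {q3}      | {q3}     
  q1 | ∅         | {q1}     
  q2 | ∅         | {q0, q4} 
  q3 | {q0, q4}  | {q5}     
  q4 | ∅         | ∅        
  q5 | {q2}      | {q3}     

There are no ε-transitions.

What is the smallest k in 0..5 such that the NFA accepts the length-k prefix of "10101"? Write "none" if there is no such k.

none

Start in {q0}.
Read '1': {q0} → {q3}.
Read '0': {q3} → {q0, q4}.
Read '1': {q0, q4} → {q3}.
Read '0': {q3} → {q0, q4}.
Read '1': {q0, q4} → {q3}.
No reachable set along the way intersects F.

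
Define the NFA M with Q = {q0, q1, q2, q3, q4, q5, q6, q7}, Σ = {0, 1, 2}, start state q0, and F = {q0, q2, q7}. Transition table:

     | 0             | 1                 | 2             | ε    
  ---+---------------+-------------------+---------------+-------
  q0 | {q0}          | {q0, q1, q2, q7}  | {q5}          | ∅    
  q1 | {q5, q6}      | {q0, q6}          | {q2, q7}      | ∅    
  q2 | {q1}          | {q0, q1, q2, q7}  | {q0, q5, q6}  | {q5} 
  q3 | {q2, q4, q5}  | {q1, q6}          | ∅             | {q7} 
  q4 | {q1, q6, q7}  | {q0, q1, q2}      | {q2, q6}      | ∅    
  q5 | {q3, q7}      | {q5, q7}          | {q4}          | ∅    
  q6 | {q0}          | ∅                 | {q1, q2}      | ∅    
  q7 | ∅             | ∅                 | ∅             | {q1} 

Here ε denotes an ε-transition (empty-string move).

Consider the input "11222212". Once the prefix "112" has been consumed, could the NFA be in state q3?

No

Start in {q0}.
Read '1': q0→{q0, q1, q2, q7}; union {q0, q1, q2, q7}; ε-closure = {q0, q1, q2, q5, q7}.
Read '1': q0→{q0, q1, q2, q7}, q1→{q0, q6}, q2→{q0, q1, q2, q7}, q5→{q5, q7}, q7→∅; now {q0, q1, q2, q5, q6, q7}.
Read '2': q0→{q5}, q1→{q2, q7}, q2→{q0, q5, q6}, q5→{q4}, q6→{q1, q2}, q7→∅; now {q0, q1, q2, q4, q5, q6, q7}.
State q3 is not in {q0, q1, q2, q4, q5, q6, q7}.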